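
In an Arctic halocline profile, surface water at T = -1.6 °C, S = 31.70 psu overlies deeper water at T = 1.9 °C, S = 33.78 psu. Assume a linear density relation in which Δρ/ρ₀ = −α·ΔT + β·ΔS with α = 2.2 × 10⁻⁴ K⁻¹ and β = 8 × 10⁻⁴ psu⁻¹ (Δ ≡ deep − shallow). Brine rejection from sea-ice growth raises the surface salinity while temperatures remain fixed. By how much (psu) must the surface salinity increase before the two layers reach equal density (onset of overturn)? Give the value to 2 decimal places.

Neutral buoyancy requires −α(T_deep − T_surf) + β(S_deep − S_surf′) = 0.
S_surf′ = S_deep − (α/β)·ΔT = 33.78 − (2.2 × 10⁻⁴/8 × 10⁻⁴)·(+3.5) = 32.8175 psu.
Increase required: 32.8175 − 31.70 = 1.1175 psu.

1.12 psu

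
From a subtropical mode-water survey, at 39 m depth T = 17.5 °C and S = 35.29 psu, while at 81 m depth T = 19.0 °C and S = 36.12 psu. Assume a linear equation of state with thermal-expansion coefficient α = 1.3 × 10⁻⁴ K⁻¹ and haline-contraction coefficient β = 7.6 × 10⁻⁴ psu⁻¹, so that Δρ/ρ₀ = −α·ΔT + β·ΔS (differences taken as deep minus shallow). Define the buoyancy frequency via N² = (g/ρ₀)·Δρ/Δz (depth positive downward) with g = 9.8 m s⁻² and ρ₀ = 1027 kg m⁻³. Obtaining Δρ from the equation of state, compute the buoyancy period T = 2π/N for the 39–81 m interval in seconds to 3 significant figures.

623 s

ΔT = +1.5 K, ΔS = +0.83 psu (deep − shallow).
Δρ/ρ₀ = −αΔT + βΔS = -1.95 × 10⁻⁴ + 6.308 × 10⁻⁴ = 4.358 × 10⁻⁴, so Δρ ≈ 0.4476 kg m⁻³.
N² = (g/ρ₀)·Δρ/Δz = g·(Δρ/ρ₀)/Δz = 9.8 × 4.358 × 10⁻⁴ / 42 = 1.0169 × 10⁻⁴ s⁻².
N = √(1.0169 × 10⁻⁴) = 0.010084 rad s⁻¹ → T = 2π/N = 623.08 s ≈ 623 s.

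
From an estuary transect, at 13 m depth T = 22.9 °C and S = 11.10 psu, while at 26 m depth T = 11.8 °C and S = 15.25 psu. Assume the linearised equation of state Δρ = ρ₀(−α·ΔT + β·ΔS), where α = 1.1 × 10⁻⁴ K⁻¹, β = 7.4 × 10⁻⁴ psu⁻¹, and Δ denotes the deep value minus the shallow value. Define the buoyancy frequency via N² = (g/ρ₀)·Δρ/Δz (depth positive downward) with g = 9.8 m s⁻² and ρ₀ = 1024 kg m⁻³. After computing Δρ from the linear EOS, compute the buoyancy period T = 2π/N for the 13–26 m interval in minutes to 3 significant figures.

ΔT = -11.1 K, ΔS = +4.15 psu (deep − shallow).
Δρ/ρ₀ = −αΔT + βΔS = 1.221 × 10⁻³ + 3.071 × 10⁻³ = 4.292 × 10⁻³, so Δρ ≈ 4.395 kg m⁻³.
N² = (g/ρ₀)·Δρ/Δz = g·(Δρ/ρ₀)/Δz = 9.8 × 4.292 × 10⁻³ / 13 = 3.2355 × 10⁻³ s⁻².
N = √(3.2355 × 10⁻³) = 0.056881 rad s⁻¹ → T = 2π/N = 110.46 s = 1.8410 min ≈ 1.84 min.

1.84 min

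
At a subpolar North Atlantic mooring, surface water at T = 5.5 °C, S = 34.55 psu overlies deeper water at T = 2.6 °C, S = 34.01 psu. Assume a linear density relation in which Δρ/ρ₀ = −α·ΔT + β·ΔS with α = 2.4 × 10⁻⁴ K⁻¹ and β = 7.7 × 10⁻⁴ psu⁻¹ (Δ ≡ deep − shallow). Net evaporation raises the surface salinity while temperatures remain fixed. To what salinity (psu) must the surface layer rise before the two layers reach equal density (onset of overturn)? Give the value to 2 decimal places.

34.91 psu

Neutral buoyancy requires −α(T_deep − T_surf) + β(S_deep − S_surf′) = 0.
S_surf′ = S_deep − (α/β)·ΔT = 34.01 − (2.4 × 10⁻⁴/7.7 × 10⁻⁴)·(-2.9) = 34.9139 psu.
Increase required: 34.9139 − 34.55 = 0.3639 psu.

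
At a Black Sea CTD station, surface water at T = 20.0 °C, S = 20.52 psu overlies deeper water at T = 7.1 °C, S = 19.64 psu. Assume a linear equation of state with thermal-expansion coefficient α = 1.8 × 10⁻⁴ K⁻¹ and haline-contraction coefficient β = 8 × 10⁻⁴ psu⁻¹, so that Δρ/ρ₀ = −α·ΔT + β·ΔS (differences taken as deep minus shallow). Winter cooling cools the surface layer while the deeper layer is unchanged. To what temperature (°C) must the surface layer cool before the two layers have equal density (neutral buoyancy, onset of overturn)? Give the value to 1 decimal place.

Neutral buoyancy requires Δρ = 0, i.e. −α(T_deep − T_surf′) + β(S_deep − S_surf) = 0.
T_surf′ = T_deep − (β/α)·ΔS = 7.1 − (8 × 10⁻⁴/1.8 × 10⁻⁴)·(-0.88) = 11.011 °C.
Cooling required: 20.0 − (11.011) = 8.989 °C.

11.0 °C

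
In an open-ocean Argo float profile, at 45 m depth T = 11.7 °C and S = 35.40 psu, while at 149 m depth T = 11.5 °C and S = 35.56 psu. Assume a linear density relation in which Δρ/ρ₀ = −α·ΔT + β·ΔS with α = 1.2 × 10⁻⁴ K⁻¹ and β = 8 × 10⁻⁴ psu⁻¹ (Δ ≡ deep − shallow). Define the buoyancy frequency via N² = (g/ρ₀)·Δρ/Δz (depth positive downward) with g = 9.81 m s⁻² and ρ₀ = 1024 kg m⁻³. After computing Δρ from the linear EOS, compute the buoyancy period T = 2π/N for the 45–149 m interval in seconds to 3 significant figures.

1.66 × 10³ s

ΔT = -0.2 K, ΔS = +0.16 psu (deep − shallow).
Δρ/ρ₀ = −αΔT + βΔS = 2.40 × 10⁻⁵ + 1.28 × 10⁻⁴ = 1.52 × 10⁻⁴, so Δρ ≈ 0.1556 kg m⁻³.
N² = (g/ρ₀)·Δρ/Δz = g·(Δρ/ρ₀)/Δz = 9.81 × 1.52 × 10⁻⁴ / 104 = 1.4338 × 10⁻⁵ s⁻².
N = √(1.4338 × 10⁻⁵) = 3.7866 × 10⁻³ rad s⁻¹ → T = 2π/N = 1.6593 × 10³ s ≈ 1.66 × 10³ s.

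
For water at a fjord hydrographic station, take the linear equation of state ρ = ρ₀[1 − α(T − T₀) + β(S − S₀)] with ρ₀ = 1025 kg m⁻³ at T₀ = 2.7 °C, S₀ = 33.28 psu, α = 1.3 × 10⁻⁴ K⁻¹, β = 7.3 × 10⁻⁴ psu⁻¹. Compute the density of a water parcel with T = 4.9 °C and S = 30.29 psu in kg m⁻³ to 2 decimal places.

1022.47 kg m⁻³

T − T₀ = +2.2 K, S − S₀ = -2.99 psu.
Bracket = 1 − α·(+2.2) + β·(-2.99) = 1 + (-2.4687 × 10⁻³) = 0.9975313.
ρ = 1025 × 0.9975313 = 1022.47 kg m⁻³.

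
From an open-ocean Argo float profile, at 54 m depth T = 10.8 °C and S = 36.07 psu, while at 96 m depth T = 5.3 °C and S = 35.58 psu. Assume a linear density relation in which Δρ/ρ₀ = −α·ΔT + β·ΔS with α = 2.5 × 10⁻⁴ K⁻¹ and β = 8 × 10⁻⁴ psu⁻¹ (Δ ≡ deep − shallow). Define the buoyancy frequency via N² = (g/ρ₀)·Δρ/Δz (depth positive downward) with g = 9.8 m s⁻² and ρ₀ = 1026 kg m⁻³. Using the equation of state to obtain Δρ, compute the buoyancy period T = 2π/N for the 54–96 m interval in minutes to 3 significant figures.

6.91 min

ΔT = -5.5 K, ΔS = -0.49 psu (deep − shallow).
Δρ/ρ₀ = −αΔT + βΔS = 1.375 × 10⁻³ − 3.92 × 10⁻⁴ = 9.83 × 10⁻⁴, so Δρ ≈ 1.009 kg m⁻³.
N² = (g/ρ₀)·Δρ/Δz = g·(Δρ/ρ₀)/Δz = 9.8 × 9.83 × 10⁻⁴ / 42 = 2.2937 × 10⁻⁴ s⁻².
N = √(2.2937 × 10⁻⁴) = 0.015145 rad s⁻¹ → T = 2π/N = 414.87 s = 6.9145 min ≈ 6.91 min.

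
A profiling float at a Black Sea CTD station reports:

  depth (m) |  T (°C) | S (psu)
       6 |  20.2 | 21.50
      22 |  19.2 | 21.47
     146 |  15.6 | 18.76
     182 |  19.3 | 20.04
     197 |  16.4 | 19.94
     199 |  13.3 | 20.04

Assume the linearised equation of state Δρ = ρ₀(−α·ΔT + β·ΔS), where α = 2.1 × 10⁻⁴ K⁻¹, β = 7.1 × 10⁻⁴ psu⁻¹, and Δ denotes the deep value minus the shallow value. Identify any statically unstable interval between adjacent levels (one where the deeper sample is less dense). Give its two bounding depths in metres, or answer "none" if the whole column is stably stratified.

22–146 m

Evaluate Δρ/ρ₀ = −αΔT + βΔS across each adjacent pair:
  6–22 m: −αΔT+βΔS = −(2.1 × 10⁻⁴)(-1.0)+(7.1 × 10⁻⁴)(-0.03) = 1.9 × 10⁻⁴ → stable
  22–146 m: −αΔT+βΔS = −(2.1 × 10⁻⁴)(-3.6)+(7.1 × 10⁻⁴)(-2.71) = -1.2 × 10⁻³ → UNSTABLE
  146–182 m: −αΔT+βΔS = −(2.1 × 10⁻⁴)(+3.7)+(7.1 × 10⁻⁴)(+1.28) = 1.3 × 10⁻⁴ → stable
  182–197 m: −αΔT+βΔS = −(2.1 × 10⁻⁴)(-2.9)+(7.1 × 10⁻⁴)(-0.10) = 5.4 × 10⁻⁴ → stable
  197–199 m: −αΔT+βΔS = −(2.1 × 10⁻⁴)(-3.1)+(7.1 × 10⁻⁴)(+0.10) = 7.2 × 10⁻⁴ → stable
The 22–146 m interval has Δρ < 0: lighter water underlies denser water.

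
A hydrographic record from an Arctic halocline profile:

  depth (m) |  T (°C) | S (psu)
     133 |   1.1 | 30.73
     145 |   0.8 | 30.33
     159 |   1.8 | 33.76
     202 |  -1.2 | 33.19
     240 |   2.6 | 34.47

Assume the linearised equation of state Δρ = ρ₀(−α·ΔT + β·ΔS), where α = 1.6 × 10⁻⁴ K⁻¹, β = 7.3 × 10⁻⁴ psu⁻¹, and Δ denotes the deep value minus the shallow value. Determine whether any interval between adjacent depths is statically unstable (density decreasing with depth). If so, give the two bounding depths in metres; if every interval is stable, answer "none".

133–145 m

Evaluate Δρ/ρ₀ = −αΔT + βΔS across each adjacent pair:
  133–145 m: −αΔT+βΔS = −(1.6 × 10⁻⁴)(-0.3)+(7.3 × 10⁻⁴)(-0.40) = -2.4 × 10⁻⁴ → UNSTABLE
  145–159 m: −αΔT+βΔS = −(1.6 × 10⁻⁴)(+1.0)+(7.3 × 10⁻⁴)(+3.43) = 2.3 × 10⁻³ → stable
  159–202 m: −αΔT+βΔS = −(1.6 × 10⁻⁴)(-3.0)+(7.3 × 10⁻⁴)(-0.57) = 6.4 × 10⁻⁵ → stable
  202–240 m: −αΔT+βΔS = −(1.6 × 10⁻⁴)(+3.8)+(7.3 × 10⁻⁴)(+1.28) = 3.3 × 10⁻⁴ → stable
The 133–145 m interval has Δρ < 0: lighter water underlies denser water.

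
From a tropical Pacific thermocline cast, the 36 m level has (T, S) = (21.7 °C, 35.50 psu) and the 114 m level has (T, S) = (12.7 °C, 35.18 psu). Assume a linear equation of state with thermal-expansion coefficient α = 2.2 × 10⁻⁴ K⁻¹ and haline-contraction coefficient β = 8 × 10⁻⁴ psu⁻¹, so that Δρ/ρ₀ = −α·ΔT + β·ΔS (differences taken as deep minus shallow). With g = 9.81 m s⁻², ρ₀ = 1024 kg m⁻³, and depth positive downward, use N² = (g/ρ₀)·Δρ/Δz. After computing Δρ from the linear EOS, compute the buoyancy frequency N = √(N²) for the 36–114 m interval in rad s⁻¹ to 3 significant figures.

ΔT = -9.0 K, ΔS = -0.32 psu (deep − shallow).
Δρ/ρ₀ = −αΔT + βΔS = 1.98 × 10⁻³ − 2.56 × 10⁻⁴ = 1.724 × 10⁻³, so Δρ ≈ 1.765 kg m⁻³.
N² = (g/ρ₀)·Δρ/Δz = g·(Δρ/ρ₀)/Δz = 9.81 × 1.724 × 10⁻³ / 78 = 2.1683 × 10⁻⁴ s⁻².
N = √(2.1683 × 10⁻⁴) = 0.014725 rad s⁻¹ ≈ 0.0147 rad s⁻¹.

0.0147 rad s⁻¹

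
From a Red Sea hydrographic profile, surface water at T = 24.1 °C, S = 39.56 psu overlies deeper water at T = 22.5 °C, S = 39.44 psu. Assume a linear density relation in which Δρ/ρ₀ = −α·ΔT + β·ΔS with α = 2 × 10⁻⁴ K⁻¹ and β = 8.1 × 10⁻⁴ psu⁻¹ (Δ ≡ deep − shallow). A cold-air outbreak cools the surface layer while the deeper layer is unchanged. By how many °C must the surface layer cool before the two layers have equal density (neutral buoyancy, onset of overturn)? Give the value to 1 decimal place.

Neutral buoyancy requires Δρ = 0, i.e. −α(T_deep − T_surf′) + β(S_deep − S_surf) = 0.
T_surf′ = T_deep − (β/α)·ΔS = 22.5 − (8.1 × 10⁻⁴/2 × 10⁻⁴)·(-0.12) = 22.986 °C.
Cooling required: 24.1 − (22.986) = 1.114 °C.

1.1 °C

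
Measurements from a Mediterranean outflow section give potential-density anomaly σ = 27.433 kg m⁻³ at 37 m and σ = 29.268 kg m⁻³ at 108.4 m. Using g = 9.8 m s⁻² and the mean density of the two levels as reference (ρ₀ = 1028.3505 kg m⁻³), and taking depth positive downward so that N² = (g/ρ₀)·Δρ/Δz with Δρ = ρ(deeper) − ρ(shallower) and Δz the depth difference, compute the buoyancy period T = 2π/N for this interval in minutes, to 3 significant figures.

Δρ = 1029.268 − 1027.433 = 1.835 kg m⁻³ over Δz = 108.4 − 37 = 71.4 m.
N² = (9.8/1028.3505) × (1.835/71.4) = 2.4492 × 10⁻⁴ s⁻².
N = √(2.4492 × 10⁻⁴) = 0.015650 rad s⁻¹, so T = 2π/N = 401.48 s = 6.6913 min ≈ 6.69 min.

6.69 min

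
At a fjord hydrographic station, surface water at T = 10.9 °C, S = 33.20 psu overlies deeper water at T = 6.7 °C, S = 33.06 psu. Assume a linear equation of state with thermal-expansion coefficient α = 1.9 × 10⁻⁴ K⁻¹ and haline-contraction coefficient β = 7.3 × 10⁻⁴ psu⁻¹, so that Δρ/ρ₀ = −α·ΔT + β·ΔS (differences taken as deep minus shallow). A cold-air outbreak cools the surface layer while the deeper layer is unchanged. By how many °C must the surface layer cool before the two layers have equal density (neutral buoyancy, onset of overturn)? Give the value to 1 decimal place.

3.7 °C

Neutral buoyancy requires Δρ = 0, i.e. −α(T_deep − T_surf′) + β(S_deep − S_surf) = 0.
T_surf′ = T_deep − (β/α)·ΔS = 6.7 − (7.3 × 10⁻⁴/1.9 × 10⁻⁴)·(-0.14) = 7.238 °C.
Cooling required: 10.9 − (7.238) = 3.662 °C.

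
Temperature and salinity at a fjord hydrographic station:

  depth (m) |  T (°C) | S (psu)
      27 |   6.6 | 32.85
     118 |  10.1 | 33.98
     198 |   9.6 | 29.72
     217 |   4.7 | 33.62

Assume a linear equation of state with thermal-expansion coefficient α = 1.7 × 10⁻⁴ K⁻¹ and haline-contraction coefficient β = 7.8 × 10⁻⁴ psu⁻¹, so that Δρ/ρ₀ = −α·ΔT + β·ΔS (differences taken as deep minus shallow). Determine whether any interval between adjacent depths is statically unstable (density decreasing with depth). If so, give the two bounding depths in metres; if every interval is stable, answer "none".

118–198 m

Evaluate Δρ/ρ₀ = −αΔT + βΔS across each adjacent pair:
  27–118 m: −αΔT+βΔS = −(1.7 × 10⁻⁴)(+3.5)+(7.8 × 10⁻⁴)(+1.13) = 2.9 × 10⁻⁴ → stable
  118–198 m: −αΔT+βΔS = −(1.7 × 10⁻⁴)(-0.5)+(7.8 × 10⁻⁴)(-4.26) = -3.2 × 10⁻³ → UNSTABLE
  198–217 m: −αΔT+βΔS = −(1.7 × 10⁻⁴)(-4.9)+(7.8 × 10⁻⁴)(+3.90) = 3.9 × 10⁻³ → stable
The 118–198 m interval has Δρ < 0: lighter water underlies denser water.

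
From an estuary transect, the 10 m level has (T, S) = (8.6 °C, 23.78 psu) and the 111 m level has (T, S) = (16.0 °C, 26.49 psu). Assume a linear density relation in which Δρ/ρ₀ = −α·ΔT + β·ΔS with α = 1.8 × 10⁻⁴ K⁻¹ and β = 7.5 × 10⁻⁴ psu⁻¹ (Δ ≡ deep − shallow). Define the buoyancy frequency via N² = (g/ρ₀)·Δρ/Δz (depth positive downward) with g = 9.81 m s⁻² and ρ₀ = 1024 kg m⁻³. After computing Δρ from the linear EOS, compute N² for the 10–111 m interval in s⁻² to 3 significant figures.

ΔT = +7.4 K, ΔS = +2.71 psu (deep − shallow).
Δρ/ρ₀ = −αΔT + βΔS = -1.332 × 10⁻³ + 2.0325 × 10⁻³ = 7.005 × 10⁻⁴, so Δρ ≈ 0.7173 kg m⁻³.
N² = (g/ρ₀)·Δρ/Δz = g·(Δρ/ρ₀)/Δz = 9.81 × 7.005 × 10⁻⁴ / 101 = 6.8039 × 10⁻⁵ s⁻² ≈ 6.80 × 10⁻⁵ s⁻².

6.80 × 10⁻⁵ s⁻²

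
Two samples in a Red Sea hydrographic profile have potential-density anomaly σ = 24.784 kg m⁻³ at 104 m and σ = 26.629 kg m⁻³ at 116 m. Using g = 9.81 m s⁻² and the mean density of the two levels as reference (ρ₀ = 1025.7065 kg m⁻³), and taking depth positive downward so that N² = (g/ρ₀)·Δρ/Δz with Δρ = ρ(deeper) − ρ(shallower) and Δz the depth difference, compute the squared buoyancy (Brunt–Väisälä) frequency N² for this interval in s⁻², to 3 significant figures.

1.47 × 10⁻³ s⁻²

Δρ = 1026.629 − 1024.784 = 1.845 kg m⁻³ over Δz = 116 − 104 = 12 m.
N² = (9.81/1025.7065) × (1.845/12) = 1.4705 × 10⁻³ s⁻² ≈ 1.47 × 10⁻³ s⁻².
N² > 0, so the interval is statically stable.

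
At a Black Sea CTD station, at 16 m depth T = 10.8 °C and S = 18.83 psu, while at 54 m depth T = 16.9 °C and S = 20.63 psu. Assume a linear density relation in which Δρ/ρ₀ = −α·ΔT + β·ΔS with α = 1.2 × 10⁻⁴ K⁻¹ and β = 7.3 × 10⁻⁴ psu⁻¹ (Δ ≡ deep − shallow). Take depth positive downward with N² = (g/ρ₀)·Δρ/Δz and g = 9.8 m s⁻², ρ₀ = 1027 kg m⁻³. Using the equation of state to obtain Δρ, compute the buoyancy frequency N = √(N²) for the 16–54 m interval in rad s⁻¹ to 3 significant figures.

ΔT = +6.1 K, ΔS = +1.80 psu (deep − shallow).
Δρ/ρ₀ = −αΔT + βΔS = -7.32 × 10⁻⁴ + 1.314 × 10⁻³ = 5.82 × 10⁻⁴, so Δρ ≈ 0.5977 kg m⁻³.
N² = (g/ρ₀)·Δρ/Δz = g·(Δρ/ρ₀)/Δz = 9.8 × 5.82 × 10⁻⁴ / 38 = 1.5009 × 10⁻⁴ s⁻².
N = √(1.5009 × 10⁻⁴) = 0.012251 rad s⁻¹ ≈ 0.0123 rad s⁻¹.

0.0123 rad s⁻¹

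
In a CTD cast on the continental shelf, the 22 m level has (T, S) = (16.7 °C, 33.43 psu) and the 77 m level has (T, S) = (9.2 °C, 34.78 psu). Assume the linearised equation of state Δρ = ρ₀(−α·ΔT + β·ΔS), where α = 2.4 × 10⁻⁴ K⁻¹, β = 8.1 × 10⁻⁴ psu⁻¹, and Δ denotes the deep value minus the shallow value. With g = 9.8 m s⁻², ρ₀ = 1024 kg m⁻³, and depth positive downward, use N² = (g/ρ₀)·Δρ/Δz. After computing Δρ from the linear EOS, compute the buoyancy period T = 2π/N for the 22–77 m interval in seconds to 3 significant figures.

ΔT = -7.5 K, ΔS = +1.35 psu (deep − shallow).
Δρ/ρ₀ = −αΔT + βΔS = 1.80 × 10⁻³ + 1.0935 × 10⁻³ = 2.8935 × 10⁻³, so Δρ ≈ 2.963 kg m⁻³.
N² = (g/ρ₀)·Δρ/Δz = g·(Δρ/ρ₀)/Δz = 9.8 × 2.8935 × 10⁻³ / 55 = 5.1557 × 10⁻⁴ s⁻².
N = √(5.1557 × 10⁻⁴) = 0.022706 rad s⁻¹ → T = 2π/N = 276.72 s ≈ 277 s.

277 s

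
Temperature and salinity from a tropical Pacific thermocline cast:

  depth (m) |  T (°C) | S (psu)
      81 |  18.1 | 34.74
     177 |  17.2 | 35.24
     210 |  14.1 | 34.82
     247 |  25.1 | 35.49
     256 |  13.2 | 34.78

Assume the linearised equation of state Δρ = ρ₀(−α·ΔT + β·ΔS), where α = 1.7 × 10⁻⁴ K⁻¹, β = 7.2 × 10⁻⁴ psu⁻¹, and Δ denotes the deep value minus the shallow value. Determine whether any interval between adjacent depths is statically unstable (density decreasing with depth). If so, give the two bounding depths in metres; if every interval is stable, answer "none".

210–247 m

Evaluate Δρ/ρ₀ = −αΔT + βΔS across each adjacent pair:
  81–177 m: −αΔT+βΔS = −(1.7 × 10⁻⁴)(-0.9)+(7.2 × 10⁻⁴)(+0.50) = 5.1 × 10⁻⁴ → stable
  177–210 m: −αΔT+βΔS = −(1.7 × 10⁻⁴)(-3.1)+(7.2 × 10⁻⁴)(-0.42) = 2.2 × 10⁻⁴ → stable
  210–247 m: −αΔT+βΔS = −(1.7 × 10⁻⁴)(+11.0)+(7.2 × 10⁻⁴)(+0.67) = -1.4 × 10⁻³ → UNSTABLE
  247–256 m: −αΔT+βΔS = −(1.7 × 10⁻⁴)(-11.9)+(7.2 × 10⁻⁴)(-0.71) = 1.5 × 10⁻³ → stable
The 210–247 m interval has Δρ < 0: lighter water underlies denser water.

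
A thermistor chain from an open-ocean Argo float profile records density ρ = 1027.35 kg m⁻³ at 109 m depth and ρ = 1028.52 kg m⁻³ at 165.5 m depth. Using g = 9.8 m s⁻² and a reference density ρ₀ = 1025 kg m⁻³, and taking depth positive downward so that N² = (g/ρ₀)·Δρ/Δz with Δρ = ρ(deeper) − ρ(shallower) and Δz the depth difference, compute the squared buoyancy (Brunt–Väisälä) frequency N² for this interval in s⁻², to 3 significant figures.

Δρ = 1028.52 − 1027.35 = 1.17 kg m⁻³ over Δz = 165.5 − 109 = 56.5 m.
N² = (9.8/1025) × (1.17/56.5) = 1.9799 × 10⁻⁴ s⁻² ≈ 1.98 × 10⁻⁴ s⁻².
Since Δρ > 0 the layer is stably stratified.

1.98 × 10⁻⁴ s⁻²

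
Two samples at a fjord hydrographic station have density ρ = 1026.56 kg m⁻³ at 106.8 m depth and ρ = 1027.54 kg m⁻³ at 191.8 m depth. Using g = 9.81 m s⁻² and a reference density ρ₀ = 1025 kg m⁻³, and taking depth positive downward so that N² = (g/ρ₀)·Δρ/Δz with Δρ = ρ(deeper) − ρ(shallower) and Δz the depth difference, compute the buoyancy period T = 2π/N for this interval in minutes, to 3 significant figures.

9.97 min

Δρ = 1027.54 − 1026.56 = 0.98 kg m⁻³ over Δz = 191.8 − 106.8 = 85 m.
N² = (9.81/1025) × (0.98/85) = 1.1034 × 10⁻⁴ s⁻².
N = √(1.1034 × 10⁻⁴) = 0.010504 rad s⁻¹, so T = 2π/N = 598.17 s = 9.9695 min ≈ 9.97 min.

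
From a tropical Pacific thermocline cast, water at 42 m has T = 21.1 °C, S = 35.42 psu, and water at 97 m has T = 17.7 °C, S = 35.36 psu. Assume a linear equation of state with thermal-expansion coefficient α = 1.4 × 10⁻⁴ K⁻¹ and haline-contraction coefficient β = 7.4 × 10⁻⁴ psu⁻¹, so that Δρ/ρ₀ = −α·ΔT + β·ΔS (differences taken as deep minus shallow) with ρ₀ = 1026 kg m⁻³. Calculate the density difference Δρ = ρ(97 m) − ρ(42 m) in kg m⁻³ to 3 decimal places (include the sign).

ΔT = -3.4 K, ΔS = -0.06 psu (deep − shallow).
Δρ/ρ₀ = −(1.4 × 10⁻⁴)(-3.4) + (7.4 × 10⁻⁴)(-0.06) = 4.316 × 10⁻⁴.
Δρ = 1026 × (4.316 × 10⁻⁴) = +0.443 kg m⁻³.
Positive Δρ: denser below, stable.

+0.443 kg m⁻³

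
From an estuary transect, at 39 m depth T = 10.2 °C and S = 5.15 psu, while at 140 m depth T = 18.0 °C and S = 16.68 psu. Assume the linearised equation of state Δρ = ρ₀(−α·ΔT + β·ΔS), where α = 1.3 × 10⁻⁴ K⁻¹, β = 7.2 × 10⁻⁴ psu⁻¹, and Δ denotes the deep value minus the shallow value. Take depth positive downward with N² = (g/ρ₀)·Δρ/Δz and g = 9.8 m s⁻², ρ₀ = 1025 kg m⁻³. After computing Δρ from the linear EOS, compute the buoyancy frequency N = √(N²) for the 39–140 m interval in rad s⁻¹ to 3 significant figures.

ΔT = +7.8 K, ΔS = +11.53 psu (deep − shallow).
Δρ/ρ₀ = −αΔT + βΔS = -1.014 × 10⁻³ + 8.3016 × 10⁻³ = 7.2876 × 10⁻³, so Δρ ≈ 7.470 kg m⁻³.
N² = (g/ρ₀)·Δρ/Δz = g·(Δρ/ρ₀)/Δz = 9.8 × 7.2876 × 10⁻³ / 101 = 7.0711 × 10⁻⁴ s⁻².
N = √(7.0711 × 10⁻⁴) = 0.026592 rad s⁻¹ ≈ 0.0266 rad s⁻¹.

0.0266 rad s⁻¹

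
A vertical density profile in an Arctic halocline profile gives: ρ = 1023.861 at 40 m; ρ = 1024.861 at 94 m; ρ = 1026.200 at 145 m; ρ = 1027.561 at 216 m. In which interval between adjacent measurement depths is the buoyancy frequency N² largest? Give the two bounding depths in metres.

94–145 m

Compute the density gradient over each adjacent pair:
  40–94 m: Δρ/Δz = 1.000/54 = 0.019 kg m⁻⁴
  94–145 m: Δρ/Δz = 1.339/51 = 0.026 kg m⁻⁴
  145–216 m: Δρ/Δz = 1.361/71 = 0.019 kg m⁻⁴
The largest gradient is in the 94–145 m interval — the pycnocline.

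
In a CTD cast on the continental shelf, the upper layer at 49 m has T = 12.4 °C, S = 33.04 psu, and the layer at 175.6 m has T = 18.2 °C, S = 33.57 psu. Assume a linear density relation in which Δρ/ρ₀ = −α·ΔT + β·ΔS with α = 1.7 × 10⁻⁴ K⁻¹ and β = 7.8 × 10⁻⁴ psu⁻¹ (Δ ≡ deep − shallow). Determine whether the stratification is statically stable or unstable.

ΔT = 18.2 − 12.4 = +5.8 K and ΔS = 33.57 − 33.04 = +0.53 psu (deep − shallow).
−αΔT = -9.86 × 10⁻⁴; βΔS = 4.134 × 10⁻⁴; sum Δρ/ρ₀ = -5.726 × 10⁻⁴.
Δρ/ρ₀ < 0, so Δρ < 0: deeper water is lighter → statically unstable; the column would overturn.

unstable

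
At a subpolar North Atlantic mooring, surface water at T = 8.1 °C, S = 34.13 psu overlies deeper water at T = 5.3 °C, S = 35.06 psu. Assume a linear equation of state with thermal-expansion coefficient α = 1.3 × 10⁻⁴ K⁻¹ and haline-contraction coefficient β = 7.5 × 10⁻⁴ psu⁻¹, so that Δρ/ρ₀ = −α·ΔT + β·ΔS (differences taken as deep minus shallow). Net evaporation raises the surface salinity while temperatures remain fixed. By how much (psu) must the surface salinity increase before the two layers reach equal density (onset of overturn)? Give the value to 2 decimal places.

1.42 psu

Neutral buoyancy requires −α(T_deep − T_surf) + β(S_deep − S_surf′) = 0.
S_surf′ = S_deep − (α/β)·ΔT = 35.06 − (1.3 × 10⁻⁴/7.5 × 10⁻⁴)·(-2.8) = 35.5453 psu.
Increase required: 35.5453 − 34.13 = 1.4153 psu.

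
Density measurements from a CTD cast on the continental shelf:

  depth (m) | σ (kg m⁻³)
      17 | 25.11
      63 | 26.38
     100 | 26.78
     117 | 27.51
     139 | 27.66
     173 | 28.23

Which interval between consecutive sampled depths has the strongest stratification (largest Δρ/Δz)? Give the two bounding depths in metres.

Compute the density gradient over each adjacent pair:
  17–63 m: Δρ/Δz = 1.27/46 = 0.028 kg m⁻⁴
  63–100 m: Δρ/Δz = 0.40/37 = 0.011 kg m⁻⁴
  100–117 m: Δρ/Δz = 0.73/17 = 0.043 kg m⁻⁴
  117–139 m: Δρ/Δz = 0.15/22 = 6.8 × 10⁻³ kg m⁻⁴
  139–173 m: Δρ/Δz = 0.57/34 = 0.017 kg m⁻⁴
The largest gradient is in the 100–117 m interval — the pycnocline.

100–117 m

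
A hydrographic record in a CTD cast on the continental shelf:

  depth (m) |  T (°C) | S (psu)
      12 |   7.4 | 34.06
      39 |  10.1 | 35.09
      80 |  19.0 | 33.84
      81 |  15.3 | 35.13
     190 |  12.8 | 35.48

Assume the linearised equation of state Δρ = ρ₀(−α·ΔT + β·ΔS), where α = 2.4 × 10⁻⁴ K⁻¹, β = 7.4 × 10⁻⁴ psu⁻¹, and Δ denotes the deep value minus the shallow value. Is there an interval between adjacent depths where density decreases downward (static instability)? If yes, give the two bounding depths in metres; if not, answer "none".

39–80 m

Evaluate Δρ/ρ₀ = −αΔT + βΔS across each adjacent pair:
  12–39 m: −αΔT+βΔS = −(2.4 × 10⁻⁴)(+2.7)+(7.4 × 10⁻⁴)(+1.03) = 1.1 × 10⁻⁴ → stable
  39–80 m: −αΔT+βΔS = −(2.4 × 10⁻⁴)(+8.9)+(7.4 × 10⁻⁴)(-1.25) = -3.1 × 10⁻³ → UNSTABLE
  80–81 m: −αΔT+βΔS = −(2.4 × 10⁻⁴)(-3.7)+(7.4 × 10⁻⁴)(+1.29) = 1.8 × 10⁻³ → stable
  81–190 m: −αΔT+βΔS = −(2.4 × 10⁻⁴)(-2.5)+(7.4 × 10⁻⁴)(+0.35) = 8.6 × 10⁻⁴ → stable
The 39–80 m interval has Δρ < 0: lighter water underlies denser water.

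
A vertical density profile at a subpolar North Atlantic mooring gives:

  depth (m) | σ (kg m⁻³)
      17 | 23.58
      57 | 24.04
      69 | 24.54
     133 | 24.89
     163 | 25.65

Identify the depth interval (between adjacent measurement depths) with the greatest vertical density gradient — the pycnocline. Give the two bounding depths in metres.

57–69 m

Compute the density gradient over each adjacent pair:
  17–57 m: Δρ/Δz = 0.46/40 = 0.011 kg m⁻⁴
  57–69 m: Δρ/Δz = 0.50/12 = 0.042 kg m⁻⁴
  69–133 m: Δρ/Δz = 0.35/64 = 5.5 × 10⁻³ kg m⁻⁴
  133–163 m: Δρ/Δz = 0.76/30 = 0.025 kg m⁻⁴
The largest gradient is in the 57–69 m interval — the pycnocline.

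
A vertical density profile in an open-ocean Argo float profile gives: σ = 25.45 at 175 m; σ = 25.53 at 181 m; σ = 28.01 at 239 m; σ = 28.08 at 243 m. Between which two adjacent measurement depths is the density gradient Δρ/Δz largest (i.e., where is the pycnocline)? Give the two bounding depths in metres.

Compute the density gradient over each adjacent pair:
  175–181 m: Δρ/Δz = 0.08/6 = 0.013 kg m⁻⁴
  181–239 m: Δρ/Δz = 2.48/58 = 0.043 kg m⁻⁴
  239–243 m: Δρ/Δz = 0.07/4 = 0.018 kg m⁻⁴
The largest gradient is in the 181–239 m interval — the pycnocline.

181–239 m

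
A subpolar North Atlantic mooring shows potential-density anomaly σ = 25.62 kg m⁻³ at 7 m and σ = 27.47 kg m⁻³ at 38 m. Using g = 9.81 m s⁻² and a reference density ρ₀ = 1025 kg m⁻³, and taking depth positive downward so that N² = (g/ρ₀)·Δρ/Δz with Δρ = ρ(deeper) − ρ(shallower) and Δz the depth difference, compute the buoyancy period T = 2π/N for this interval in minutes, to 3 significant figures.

4.38 min

Δρ = 1027.47 − 1025.62 = 1.85 kg m⁻³ over Δz = 38 − 7 = 31 m.
N² = (9.81/1025) × (1.85/31) = 5.7116 × 10⁻⁴ s⁻².
N = √(5.7116 × 10⁻⁴) = 0.023899 rad s⁻¹, so T = 2π/N = 262.91 s = 4.3818 min ≈ 4.38 min.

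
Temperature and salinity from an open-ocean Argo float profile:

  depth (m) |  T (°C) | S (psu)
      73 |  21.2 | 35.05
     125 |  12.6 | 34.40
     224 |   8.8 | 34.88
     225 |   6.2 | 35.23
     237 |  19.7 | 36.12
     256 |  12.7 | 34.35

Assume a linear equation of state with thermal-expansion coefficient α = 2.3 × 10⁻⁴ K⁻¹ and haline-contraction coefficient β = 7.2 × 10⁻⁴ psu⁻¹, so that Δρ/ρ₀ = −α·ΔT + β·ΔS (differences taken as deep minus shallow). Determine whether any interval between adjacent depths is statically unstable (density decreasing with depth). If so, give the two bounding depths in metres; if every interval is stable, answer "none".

Evaluate Δρ/ρ₀ = −αΔT + βΔS across each adjacent pair:
  73–125 m: −αΔT+βΔS = −(2.3 × 10⁻⁴)(-8.6)+(7.2 × 10⁻⁴)(-0.65) = 1.5 × 10⁻³ → stable
  125–224 m: −αΔT+βΔS = −(2.3 × 10⁻⁴)(-3.8)+(7.2 × 10⁻⁴)(+0.48) = 1.2 × 10⁻³ → stable
  224–225 m: −αΔT+βΔS = −(2.3 × 10⁻⁴)(-2.6)+(7.2 × 10⁻⁴)(+0.35) = 8.5 × 10⁻⁴ → stable
  225–237 m: −αΔT+βΔS = −(2.3 × 10⁻⁴)(+13.5)+(7.2 × 10⁻⁴)(+0.89) = -2.5 × 10⁻³ → UNSTABLE
  237–256 m: −αΔT+βΔS = −(2.3 × 10⁻⁴)(-7.0)+(7.2 × 10⁻⁴)(-1.77) = 3.4 × 10⁻⁴ → stable
The 225–237 m interval has Δρ < 0: lighter water underlies denser water.

225–237 m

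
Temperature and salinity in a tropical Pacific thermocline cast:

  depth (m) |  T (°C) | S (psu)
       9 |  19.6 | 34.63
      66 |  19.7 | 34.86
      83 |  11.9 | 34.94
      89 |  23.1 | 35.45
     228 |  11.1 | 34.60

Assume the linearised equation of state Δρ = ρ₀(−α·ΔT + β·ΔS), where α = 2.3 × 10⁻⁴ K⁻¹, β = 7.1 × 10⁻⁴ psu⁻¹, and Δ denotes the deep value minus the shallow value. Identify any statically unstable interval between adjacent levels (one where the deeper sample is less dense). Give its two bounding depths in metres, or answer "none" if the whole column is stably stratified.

83–89 m

Evaluate Δρ/ρ₀ = −αΔT + βΔS across each adjacent pair:
  9–66 m: −αΔT+βΔS = −(2.3 × 10⁻⁴)(+0.1)+(7.1 × 10⁻⁴)(+0.23) = 1.4 × 10⁻⁴ → stable
  66–83 m: −αΔT+βΔS = −(2.3 × 10⁻⁴)(-7.8)+(7.1 × 10⁻⁴)(+0.08) = 1.9 × 10⁻³ → stable
  83–89 m: −αΔT+βΔS = −(2.3 × 10⁻⁴)(+11.2)+(7.1 × 10⁻⁴)(+0.51) = -2.2 × 10⁻³ → UNSTABLE
  89–228 m: −αΔT+βΔS = −(2.3 × 10⁻⁴)(-12.0)+(7.1 × 10⁻⁴)(-0.85) = 2.2 × 10⁻³ → stable
The 83–89 m interval has Δρ < 0: lighter water underlies denser water.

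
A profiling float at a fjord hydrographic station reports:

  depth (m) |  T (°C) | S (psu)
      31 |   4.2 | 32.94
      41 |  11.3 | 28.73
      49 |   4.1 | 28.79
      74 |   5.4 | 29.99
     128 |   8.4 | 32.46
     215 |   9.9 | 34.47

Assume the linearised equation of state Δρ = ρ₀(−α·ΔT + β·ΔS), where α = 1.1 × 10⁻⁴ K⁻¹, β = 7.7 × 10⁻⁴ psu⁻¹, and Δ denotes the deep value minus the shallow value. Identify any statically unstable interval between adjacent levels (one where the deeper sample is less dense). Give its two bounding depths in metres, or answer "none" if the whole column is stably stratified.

31–41 m

Evaluate Δρ/ρ₀ = −αΔT + βΔS across each adjacent pair:
  31–41 m: −αΔT+βΔS = −(1.1 × 10⁻⁴)(+7.1)+(7.7 × 10⁻⁴)(-4.21) = -4.0 × 10⁻³ → UNSTABLE
  41–49 m: −αΔT+βΔS = −(1.1 × 10⁻⁴)(-7.2)+(7.7 × 10⁻⁴)(+0.06) = 8.4 × 10⁻⁴ → stable
  49–74 m: −αΔT+βΔS = −(1.1 × 10⁻⁴)(+1.3)+(7.7 × 10⁻⁴)(+1.20) = 7.8 × 10⁻⁴ → stable
  74–128 m: −αΔT+βΔS = −(1.1 × 10⁻⁴)(+3.0)+(7.7 × 10⁻⁴)(+2.47) = 1.6 × 10⁻³ → stable
  128–215 m: −αΔT+βΔS = −(1.1 × 10⁻⁴)(+1.5)+(7.7 × 10⁻⁴)(+2.01) = 1.4 × 10⁻³ → stable
The 31–41 m interval has Δρ < 0: lighter water underlies denser water.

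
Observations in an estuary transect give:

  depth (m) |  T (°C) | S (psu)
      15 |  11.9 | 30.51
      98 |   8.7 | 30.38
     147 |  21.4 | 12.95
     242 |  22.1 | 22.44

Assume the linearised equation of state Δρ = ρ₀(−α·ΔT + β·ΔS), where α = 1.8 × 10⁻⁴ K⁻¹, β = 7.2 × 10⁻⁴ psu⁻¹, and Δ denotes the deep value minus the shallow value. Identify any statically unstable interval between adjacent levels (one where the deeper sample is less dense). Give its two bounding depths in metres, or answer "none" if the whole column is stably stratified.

Evaluate Δρ/ρ₀ = −αΔT + βΔS across each adjacent pair:
  15–98 m: −αΔT+βΔS = −(1.8 × 10⁻⁴)(-3.2)+(7.2 × 10⁻⁴)(-0.13) = 4.8 × 10⁻⁴ → stable
  98–147 m: −αΔT+βΔS = −(1.8 × 10⁻⁴)(+12.7)+(7.2 × 10⁻⁴)(-17.43) = -0.015 → UNSTABLE
  147–242 m: −αΔT+βΔS = −(1.8 × 10⁻⁴)(+0.7)+(7.2 × 10⁻⁴)(+9.49) = 6.7 × 10⁻³ → stable
The 98–147 m interval has Δρ < 0: lighter water underlies denser water.

98–147 m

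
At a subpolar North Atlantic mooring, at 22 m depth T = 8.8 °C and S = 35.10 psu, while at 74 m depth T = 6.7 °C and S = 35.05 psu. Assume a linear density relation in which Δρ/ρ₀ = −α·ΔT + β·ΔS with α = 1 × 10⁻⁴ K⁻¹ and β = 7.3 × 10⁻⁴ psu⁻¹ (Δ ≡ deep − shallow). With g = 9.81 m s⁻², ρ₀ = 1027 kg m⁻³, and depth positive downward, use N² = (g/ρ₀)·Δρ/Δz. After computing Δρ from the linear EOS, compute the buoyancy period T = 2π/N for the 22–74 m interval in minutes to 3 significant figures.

18.3 min

ΔT = -2.1 K, ΔS = -0.05 psu (deep − shallow).
Δρ/ρ₀ = −αΔT + βΔS = 2.10 × 10⁻⁴ − 3.65 × 10⁻⁵ = 1.735 × 10⁻⁴, so Δρ ≈ 0.1782 kg m⁻³.
N² = (g/ρ₀)·Δρ/Δz = g·(Δρ/ρ₀)/Δz = 9.81 × 1.735 × 10⁻⁴ / 52 = 3.2731 × 10⁻⁵ s⁻².
N = √(3.2731 × 10⁻⁵) = 5.7211 × 10⁻³ rad s⁻¹ → T = 2π/N = 1.0982 × 10³ s = 18.303 min ≈ 18.3 min.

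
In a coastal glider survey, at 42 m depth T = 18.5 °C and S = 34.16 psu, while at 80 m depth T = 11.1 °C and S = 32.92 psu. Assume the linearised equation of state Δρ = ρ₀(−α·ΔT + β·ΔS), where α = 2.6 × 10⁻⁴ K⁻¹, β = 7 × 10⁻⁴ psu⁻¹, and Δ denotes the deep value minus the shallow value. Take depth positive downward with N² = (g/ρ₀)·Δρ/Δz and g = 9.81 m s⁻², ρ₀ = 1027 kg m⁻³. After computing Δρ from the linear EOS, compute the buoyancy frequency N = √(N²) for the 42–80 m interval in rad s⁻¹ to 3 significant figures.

0.0165 rad s⁻¹

ΔT = -7.4 K, ΔS = -1.24 psu (deep − shallow).
Δρ/ρ₀ = −αΔT + βΔS = 1.924 × 10⁻³ − 8.68 × 10⁻⁴ = 1.056 × 10⁻³, so Δρ ≈ 1.085 kg m⁻³.
N² = (g/ρ₀)·Δρ/Δz = g·(Δρ/ρ₀)/Δz = 9.81 × 1.056 × 10⁻³ / 38 = 2.7261 × 10⁻⁴ s⁻².
N = √(2.7261 × 10⁻⁴) = 0.016511 rad s⁻¹ ≈ 0.0165 rad s⁻¹.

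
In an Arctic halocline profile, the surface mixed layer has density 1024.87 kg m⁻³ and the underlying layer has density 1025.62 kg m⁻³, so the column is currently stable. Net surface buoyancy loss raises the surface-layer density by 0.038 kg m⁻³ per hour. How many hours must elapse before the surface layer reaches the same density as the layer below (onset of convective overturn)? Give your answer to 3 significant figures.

Density deficit of the surface layer: 1025.62 − 1024.87 = 0.75 kg m⁻³.
Required change = 0.75 / 0.038 = 19.7 hours.

19.7 hours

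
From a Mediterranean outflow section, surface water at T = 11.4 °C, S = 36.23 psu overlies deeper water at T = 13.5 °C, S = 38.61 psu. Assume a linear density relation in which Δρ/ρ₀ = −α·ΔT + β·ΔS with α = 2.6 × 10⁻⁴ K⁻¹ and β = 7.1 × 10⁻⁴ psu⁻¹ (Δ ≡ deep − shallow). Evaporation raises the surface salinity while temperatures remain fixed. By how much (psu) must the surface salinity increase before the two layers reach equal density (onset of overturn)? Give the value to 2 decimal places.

Neutral buoyancy requires −α(T_deep − T_surf) + β(S_deep − S_surf′) = 0.
S_surf′ = S_deep − (α/β)·ΔT = 38.61 − (2.6 × 10⁻⁴/7.1 × 10⁻⁴)·(+2.1) = 37.8410 psu.
Increase required: 37.8410 − 36.23 = 1.6110 psu.

1.61 psu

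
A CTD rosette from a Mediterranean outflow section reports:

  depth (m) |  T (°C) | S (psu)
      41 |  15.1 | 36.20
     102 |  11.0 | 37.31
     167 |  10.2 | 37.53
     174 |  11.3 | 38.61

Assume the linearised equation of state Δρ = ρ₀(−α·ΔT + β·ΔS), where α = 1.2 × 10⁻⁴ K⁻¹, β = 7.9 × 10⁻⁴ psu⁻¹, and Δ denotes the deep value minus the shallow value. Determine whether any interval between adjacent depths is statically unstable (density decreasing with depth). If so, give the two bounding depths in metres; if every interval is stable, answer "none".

none

Evaluate Δρ/ρ₀ = −αΔT + βΔS across each adjacent pair:
  41–102 m: −αΔT+βΔS = −(1.2 × 10⁻⁴)(-4.1)+(7.9 × 10⁻⁴)(+1.11) = 1.4 × 10⁻³ → stable
  102–167 m: −αΔT+βΔS = −(1.2 × 10⁻⁴)(-0.8)+(7.9 × 10⁻⁴)(+0.22) = 2.7 × 10⁻⁴ → stable
  167–174 m: −αΔT+βΔS = −(1.2 × 10⁻⁴)(+1.1)+(7.9 × 10⁻⁴)(+1.08) = 7.2 × 10⁻⁴ → stable
Every interval has Δρ > 0: the column is stably stratified throughout.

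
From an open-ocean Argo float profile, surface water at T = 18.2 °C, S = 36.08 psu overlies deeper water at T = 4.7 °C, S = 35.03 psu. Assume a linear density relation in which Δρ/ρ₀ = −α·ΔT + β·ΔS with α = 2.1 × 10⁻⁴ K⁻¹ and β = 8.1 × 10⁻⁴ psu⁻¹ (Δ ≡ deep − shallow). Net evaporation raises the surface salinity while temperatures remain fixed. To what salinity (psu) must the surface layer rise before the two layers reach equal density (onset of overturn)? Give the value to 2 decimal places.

38.53 psu

Neutral buoyancy requires −α(T_deep − T_surf) + β(S_deep − S_surf′) = 0.
S_surf′ = S_deep − (α/β)·ΔT = 35.03 − (2.1 × 10⁻⁴/8.1 × 10⁻⁴)·(-13.5) = 38.5300 psu.
Increase required: 38.5300 − 36.08 = 2.4500 psu.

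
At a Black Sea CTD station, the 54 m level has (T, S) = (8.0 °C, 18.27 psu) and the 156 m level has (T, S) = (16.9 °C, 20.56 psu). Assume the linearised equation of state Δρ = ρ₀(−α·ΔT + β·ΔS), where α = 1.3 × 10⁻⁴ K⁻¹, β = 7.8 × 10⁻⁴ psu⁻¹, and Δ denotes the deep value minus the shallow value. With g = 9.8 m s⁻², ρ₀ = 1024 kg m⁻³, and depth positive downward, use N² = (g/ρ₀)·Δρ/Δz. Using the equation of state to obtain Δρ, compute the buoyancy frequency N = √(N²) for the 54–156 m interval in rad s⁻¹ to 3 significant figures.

7.78 × 10⁻³ rad s⁻¹

ΔT = +8.9 K, ΔS = +2.29 psu (deep − shallow).
Δρ/ρ₀ = −αΔT + βΔS = -1.157 × 10⁻³ + 1.7862 × 10⁻³ = 6.292 × 10⁻⁴, so Δρ ≈ 0.6443 kg m⁻³.
N² = (g/ρ₀)·Δρ/Δz = g·(Δρ/ρ₀)/Δz = 9.8 × 6.292 × 10⁻⁴ / 102 = 6.0453 × 10⁻⁵ s⁻².
N = √(6.0453 × 10⁻⁵) = 7.7752 × 10⁻³ rad s⁻¹ ≈ 7.78 × 10⁻³ rad s⁻¹.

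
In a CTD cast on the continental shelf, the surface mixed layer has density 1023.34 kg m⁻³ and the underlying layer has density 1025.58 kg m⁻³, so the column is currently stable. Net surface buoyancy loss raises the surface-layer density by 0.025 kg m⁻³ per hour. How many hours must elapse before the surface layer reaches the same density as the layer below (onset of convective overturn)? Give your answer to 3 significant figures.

89.6 hours

Density deficit of the surface layer: 1025.58 − 1023.34 = 2.24 kg m⁻³.
Required change = 2.24 / 0.025 = 89.6 hours.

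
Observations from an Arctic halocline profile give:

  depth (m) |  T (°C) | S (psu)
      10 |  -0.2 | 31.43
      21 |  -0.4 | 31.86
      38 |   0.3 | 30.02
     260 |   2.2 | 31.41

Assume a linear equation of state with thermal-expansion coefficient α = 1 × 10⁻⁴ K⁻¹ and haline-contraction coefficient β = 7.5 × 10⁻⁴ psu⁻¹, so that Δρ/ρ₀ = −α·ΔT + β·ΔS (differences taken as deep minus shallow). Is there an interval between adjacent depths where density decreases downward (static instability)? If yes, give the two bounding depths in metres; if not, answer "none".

21–38 m

Evaluate Δρ/ρ₀ = −αΔT + βΔS across each adjacent pair:
  10–21 m: −αΔT+βΔS = −(1 × 10⁻⁴)(-0.2)+(7.5 × 10⁻⁴)(+0.43) = 3.4 × 10⁻⁴ → stable
  21–38 m: −αΔT+βΔS = −(1 × 10⁻⁴)(+0.7)+(7.5 × 10⁻⁴)(-1.84) = -1.5 × 10⁻³ → UNSTABLE
  38–260 m: −αΔT+βΔS = −(1 × 10⁻⁴)(+1.9)+(7.5 × 10⁻⁴)(+1.39) = 8.5 × 10⁻⁴ → stable
The 21–38 m interval has Δρ < 0: lighter water underlies denser water.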